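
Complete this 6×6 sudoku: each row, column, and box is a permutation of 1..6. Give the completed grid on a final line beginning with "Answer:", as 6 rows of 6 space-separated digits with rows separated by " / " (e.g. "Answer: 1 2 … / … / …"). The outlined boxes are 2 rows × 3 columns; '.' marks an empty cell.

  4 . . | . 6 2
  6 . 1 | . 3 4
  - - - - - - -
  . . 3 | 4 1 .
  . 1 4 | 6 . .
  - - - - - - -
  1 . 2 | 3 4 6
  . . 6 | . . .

Step 1. [r3c6∈{5}] nothing but 5 survives at r3c6 ⇒ r3c6=5.
Step 2. [r6c5∈{2,5}] 5 has one home in col 5: r6c5, so r6c5=5.
Step 3. [r1c3∈{5}] r1c3 is down to just 5. So r1c3=5.
Step 4. [r3c1∈{2}] nothing but 2 survives at r3c1. So r3c1=2.
Step 5. [r1c2∈{3}] only 3 remains possible at r1c2. So r1c2=3.
Step 6. [r1c4∈{1}] r1c4 is down to just 1 ⇒ r1c4=1.
Step 7. [r4c1∈{5}] only 5 remains possible at r4c1, so r4c1=5.
Step 8. [r6c6∈{1}] only 1 remains possible at r6c6. So r6c6=1.
Step 9. [r6c1∈{3}] nothing but 3 survives at r6c1, so r6c1=3.
Step 10. [r2c2∈{2}] r2c2 is down to just 2 ⇒ r2c2=2.
Step 11. [r3c2∈{6}] r3c2 is down to just 6. So r3c2=6.
Step 12. [r5c2∈{5}] only 5 remains possible at r5c2, so r5c2=5.
Step 13. [r4c5∈{2}] r4c5 is down to just 2, so r4c5=2.
Step 14. [r6c2∈{4}] r6c2 is down to just 4 ⇒ r6c2=4.
Step 15. [r6c4∈{2}] r6c4 is down to just 2, so r6c4=2.
Step 16. [r4c6∈{3}] r4c6 is down to just 3, so r4c6=3.
Step 17. [r2c4∈{5}] r2c4 is down to just 5. So r2c4=5.

Answer: 4 3 5 1 6 2 / 6 2 1 5 3 4 / 2 6 3 4 1 5 / 5 1 4 6 2 3 / 1 5 2 3 4 6 / 3 4 6 2 5 1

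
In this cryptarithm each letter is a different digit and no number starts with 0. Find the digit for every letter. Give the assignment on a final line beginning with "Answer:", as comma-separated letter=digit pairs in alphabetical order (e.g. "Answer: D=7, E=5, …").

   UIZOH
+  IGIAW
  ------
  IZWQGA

Step 1. [col 1: H + W ≡ A (mod 10)] several values work for W in column 1 (H + W ≡ A (mod 10), carry-in 0); try W=5. So W=5.
Step 2. [col 1: H + W ≡ A (mod 10)] several values work for H in column 1 (H + W ≡ A (mod 10), carry-in 0); try H=3, so H=3.
Step 3. [col 1: H + W ≡ A (mod 10)] column 1: given H=3, W=5, carry-in 0, and digits 3,5 already taken and all letters distinct, H+W≡A (mod 10) forces A=8 ⇒ A=8.
Step 4. [col 2: O + A ≡ G (mod 10)] column 2 (O + A ≡ G (mod 10), carry-in 0) doesn't pin G yet; pick G=4 and continue. So G=4.
Step 5. [I] the sum has 6 digits but both addends have 5; that extra leading digit I is the final carry, namely 1. So I=1.
Step 6. [col 2: O + A ≡ G (mod 10)] column 2 reads O+A+carry(0)=G with A=8, G=4; with digits 1,3,4,5,8 already taken and all letters distinct, the only value for O is 6 ⇒ O=6.
Step 7. [col 3: Z + I ≡ Q (mod 10)] no forcing yet in column 3 (carry-in 1); Q=2 is free and consistent — try it ⇒ Q=2.
Step 8. [col 3: Z + I ≡ Q (mod 10)] in column 3 we have Z+I≡Q with carry-in 1; given I=1, Q=2 and digits 1,2,3,4,5,6,8 already taken and all letters distinct, that pins Z to 0, so Z=0.
Step 9. [col 5: U + I ≡ Z (mod 10)] column 5 reads U+I+carry(0)=Z with I=1, Z=0; with digits 0,1,2,3,4,5,6,8 already taken and all letters distinct, the only value for U is 9 ⇒ U=9.

Answer: A=8, G=4, H=3, I=1, O=6, Q=2, U=9, W=5, Z=0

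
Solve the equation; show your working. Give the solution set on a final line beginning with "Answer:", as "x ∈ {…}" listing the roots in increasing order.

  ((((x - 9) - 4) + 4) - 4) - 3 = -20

Step 1. [((((x - 9) - 4) + 4) - 4) - 3 = -20] the outer -3 inverts by adding 3, so sub: (((x - 9) - 4) + 4) - 4 = -17.
Step 2. [(((x - 9) - 4) + 4) - 4 = -17] the outer -4 inverts by adding 4. So sub: ((x - 9) - 4) + 4 = -13.
Step 3. [((x - 9) - 4) + 4 = -13] the outer +4 inverts by subtracting 4, so sub: (x - 9) - 4 = -17.
Step 4. [(x - 9) - 4 = -17] 4 comes off first (add 4) ⇒ sub: x - 9 = -13.
Step 5. [x - 9 = -13] 9 comes off first (add 9) ⇒ sub: x = -4.

Answer: x ∈ {-4}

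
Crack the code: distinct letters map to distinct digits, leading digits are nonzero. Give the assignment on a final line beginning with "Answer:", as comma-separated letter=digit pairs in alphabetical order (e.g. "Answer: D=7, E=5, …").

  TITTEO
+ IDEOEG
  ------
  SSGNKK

Step 1. [col 1: O + G ≡ K (mod 10)] O=5 is one option consistent with column 1 (O + G ≡ K (mod 10), carry-in 0) — take it ⇒ O=5.
Step 2. [col 1: O + G ≡ K (mod 10)] several values work for G in column 1 (O + G ≡ K (mod 10), carry-in 0); try G=1, so G=1.
Step 3. [col 1: O + G ≡ K (mod 10)] column 1: given O=5, G=1, carry-in 0, and digits 1,5 already taken and all letters distinct, O+G≡K (mod 10) forces K=6 ⇒ K=6.
Step 4. [col 2: E + E ≡ K (mod 10)] E=8 is one option consistent with column 2 (E + E ≡ K (mod 10), carry-in 0) — take it ⇒ E=8.
Step 5. [col 3: T + O ≡ N (mod 10)] several values work for N in column 3 (T + O ≡ N (mod 10), carry-in 1); try N=9 ⇒ N=9.
Step 6. [col 3: T + O ≡ N (mod 10)] column 3 reads T+O+carry(1)=N with O=5, N=9; with digits 1,5,6,8,9 already taken and all letters distinct, the only value for T is 3. So T=3.
Step 7. [col 5: I + D ≡ S (mod 10)] several values work for I in column 5 (I + D ≡ S (mod 10), carry-in 1); try I=4, so I=4.
Step 8. [col 5: I + D ≡ S (mod 10)] no forcing yet in column 5 (carry-in 1); D=2 is free and consistent — try it, so D=2.
Step 9. [col 5: I + D ≡ S (mod 10)] column 5: given I=4, D=2, carry-in 1, and digits 1,2,3,4,5,6,8,9 already taken and all letters distinct, I+D≡S (mod 10) forces S=7 ⇒ S=7.

Answer: D=2, E=8, G=1, I=4, K=6, N=9, O=5, S=7, T=3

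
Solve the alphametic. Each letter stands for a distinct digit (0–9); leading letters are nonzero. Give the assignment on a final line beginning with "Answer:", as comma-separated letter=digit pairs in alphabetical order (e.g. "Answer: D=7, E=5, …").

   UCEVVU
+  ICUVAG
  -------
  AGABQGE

Step 1. [col 1: U + G ≡ E (mod 10)] several values work for U in column 1 (U + G ≡ E (mod 10), carry-in 0); try U=6. So U=6.
Step 2. [col 1: U + G ≡ E (mod 10)] G=3 is one option consistent with column 1 (U + G ≡ E (mod 10), carry-in 0) — take it. So G=3.
Step 3. [col 1: U + G ≡ E (mod 10)] in column 1 we have U+G≡E with carry-in 0; given U=6, G=3 and digits 3,6 already taken and all letters distinct, that pins E to 9 ⇒ E=9.
Step 4. [col 2: V + A ≡ G (mod 10)] several values work for V in column 2 (V + A ≡ G (mod 10), carry-in 0); try V=2 ⇒ V=2.
Step 5. [col 2: V + A ≡ G (mod 10)] column 2 reads V+A+carry(0)=G with V=2, G=3; with digits 2,3,6,9 already taken and all letters distinct, the only value for A is 1 ⇒ A=1.
Step 6. [col 3: V + V ≡ Q (mod 10)] column 3 reads V+V+carry(0)=Q with V=2; with digits 1,2,3,6,9 already taken and all letters distinct, the only value for Q is 4, so Q=4.
Step 7. [col 4: E + U ≡ B (mod 10)] in column 4 we have E+U≡B with carry-in 0; given E=9, U=6 and digits 1,2,3,4,6,9 already taken and all letters distinct, that pins B to 5 ⇒ B=5.
Step 8. [col 5: C + C ≡ A (mod 10)] column 5: given A=1, carry-in 1, and digits 1,2,3,4,5,6,9 already taken and all letters distinct, C+C≡A (mod 10) forces C=0. So C=0.
Step 9. [col 6: U + I ≡ G (mod 10)] column 6: given U=6, G=3, carry-in 0, and digits 0,1,2,3,4,5,6,9 already taken and all letters distinct, U+I≡G (mod 10) forces I=7. So I=7.

Answer: A=1, B=5, C=0, E=9, G=3, I=7, Q=4, U=6, V=2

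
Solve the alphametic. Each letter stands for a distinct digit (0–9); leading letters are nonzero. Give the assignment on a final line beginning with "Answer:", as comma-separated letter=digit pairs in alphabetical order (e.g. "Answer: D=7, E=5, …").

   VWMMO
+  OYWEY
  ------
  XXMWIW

Step 1. [X] X is the leading digit of a 6-digit sum of two 5-digit numbers; the final carry is exactly 1 ⇒ X=1.
Step 2. [col 1: O + Y ≡ W (mod 10)] several values work for O in column 1 (O + Y ≡ W (mod 10), carry-in 0); try O=6 ⇒ O=6.
Step 3. [col 1: O + Y ≡ W (mod 10)] no forcing yet in column 1 (carry-in 0); W=3 is free and consistent — try it, so W=3.
Step 4. [col 1: O + Y ≡ W (mod 10)] in column 1 we have O+Y≡W with carry-in 0; given O=6, W=3 and digits 1,3,6 already taken and all letters distinct, that pins Y to 7. So Y=7.
Step 5. [col 2: M + E ≡ I (mod 10)] no forcing yet in column 2 (carry-in 1); I=9 is free and consistent — try it, so I=9.
Step 6. [col 2: M + E ≡ I (mod 10)] M=0 is one option consistent with column 2 (M + E ≡ I (mod 10), carry-in 1) — take it. So M=0.
Step 7. [col 2: M + E ≡ I (mod 10)] in column 2 we have M+E≡I with carry-in 1; given M=0, I=9 and digits 0,1,3,6,7,9 already taken and all letters distinct, that pins E to 8, so E=8.
Step 8. [col 5: V + O ≡ X (mod 10)] column 5: given O=6, X=1, carry-in 1, and digits 0,1,3,6,7,8,9 already taken and all letters distinct, V+O≡X (mod 10) forces V=4. So V=4.

Answer: E=8, I=9, M=0, O=6, V=4, W=3, X=1, Y=7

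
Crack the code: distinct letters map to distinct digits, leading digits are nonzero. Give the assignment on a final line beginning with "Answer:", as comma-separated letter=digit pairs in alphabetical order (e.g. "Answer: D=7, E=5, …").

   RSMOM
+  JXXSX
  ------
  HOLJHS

Step 1. [col 1: M + X ≡ S (mod 10)] several values work for X in column 1 (M + X ≡ S (mod 10), carry-in 0); try X=2 ⇒ X=2.
Step 2. [H] adding two 5-digit numbers gives at most 5+1 digits, and here it does — H is that final carry and must be 1, so H=1.
Step 3. [col 1: M + X ≡ S (mod 10)] no forcing yet in column 1 (carry-in 0); S=7 is free and consistent — try it. So S=7.
Step 4. [col 1: M + X ≡ S (mod 10)] column 1 reads M+X+carry(0)=S with X=2, S=7; with digits 1,2,7 already taken and all letters distinct, the only value for M is 5. So M=5.
Step 5. [col 2: O + S ≡ H (mod 10)] in column 2 we have O+S≡H with carry-in 0; given S=7, H=1 and digits 1,2,5,7 already taken and all letters distinct, that pins O to 4 ⇒ O=4.
Step 6. [col 3: M + X ≡ J (mod 10)] column 3 reads M+X+carry(1)=J with M=5, X=2; with digits 1,2,4,5,7 already taken and all letters distinct, the only value for J is 8, so J=8.
Step 7. [col 4: S + X ≡ L (mod 10)] in column 4 we have S+X≡L with carry-in 0; given S=7, X=2 and digits 1,2,4,5,7,8 already taken and all letters distinct, that pins L to 9, so L=9.
Step 8. [col 5: R + J ≡ O (mod 10)] in column 5 we have R+J≡O with carry-in 0; given J=8, O=4 and digits 1,2,4,5,7,8,9 already taken and all letters distinct, that pins R to 6 ⇒ R=6.

Answer: H=1, J=8, L=9, M=5, O=4, R=6, S=7, X=2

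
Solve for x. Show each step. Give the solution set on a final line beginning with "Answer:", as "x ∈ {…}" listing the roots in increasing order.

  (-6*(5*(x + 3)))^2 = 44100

Step 1. [(-6*(5*(x + 3)))^2 = 44100] LHS squared, RHS 44100 ≥ 0: apply √ (±). So sqrt: -6*(5*(x + 3)) = 210 or -210.
Step 2. [-6*(5*(x + 3)) = 210 or -210] leading coefficient -6: divide by -6. So div: 5*(x + 3) = -35 or 35.
Step 3. [5*(x + 3) = -35 or 35] LHS = 5·(…); ÷5 both sides. So div: x + 3 = -7 or 7.
Step 4. [x + 3 = -7 or 7] 3 comes off first (subtract 3). So sub: x = -10 or 4.

Answer: x ∈ {-10, 4}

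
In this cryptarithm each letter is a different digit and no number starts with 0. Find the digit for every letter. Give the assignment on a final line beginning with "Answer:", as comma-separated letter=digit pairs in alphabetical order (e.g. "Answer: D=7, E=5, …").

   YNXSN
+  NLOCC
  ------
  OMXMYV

Step 1. [col 1: N + C ≡ V (mod 10)] column 1 (N + C ≡ V (mod 10), carry-in 0) doesn't pin V yet; pick V=7 and continue, so V=7.
Step 2. [col 1: N + C ≡ V (mod 10)] several values work for N in column 1 (N + C ≡ V (mod 10), carry-in 0); try N=2, so N=2.
Step 3. [O] the sum has 6 digits but both addends have 5; that extra leading digit O is the final carry, namely 1. So O=1.
Step 4. [col 1: N + C ≡ V (mod 10)] in column 1 we have N+C≡V with carry-in 0; given N=2, V=7 and digits 1,2,7 already taken and all letters distinct, that pins C to 5. So C=5.
Step 5. [col 2: S + C ≡ Y (mod 10)] column 2 (S + C ≡ Y (mod 10), carry-in 0) doesn't pin S yet; pick S=3 and continue, so S=3.
Step 6. [col 2: S + C ≡ Y (mod 10)] column 2: given S=3, C=5, carry-in 0, and digits 1,2,3,5,7 already taken and all letters distinct, S+C≡Y (mod 10) forces Y=8. So Y=8.
Step 7. [col 3: X + O ≡ M (mod 10)] in column 3 we have X+O≡M with carry-in 0; given O=1 and digits 1,2,3,5,7,8 already taken and all letters distinct, that pins M to 0, so M=0.
Step 8. [col 3: X + O ≡ M (mod 10)] column 3: given O=1, M=0, carry-in 0, and digits 0,1,2,3,5,7,8 already taken and all letters distinct, X+O≡M (mod 10) forces X=9, so X=9.
Step 9. [col 4: N + L ≡ X (mod 10)] column 4 reads N+L+carry(1)=X with N=2, X=9; with digits 0,1,2,3,5,7,8,9 already taken and all letters distinct, the only value for L is 6. So L=6.

Answer: C=5, L=6, M=0, N=2, O=1, S=3, V=7, X=9, Y=8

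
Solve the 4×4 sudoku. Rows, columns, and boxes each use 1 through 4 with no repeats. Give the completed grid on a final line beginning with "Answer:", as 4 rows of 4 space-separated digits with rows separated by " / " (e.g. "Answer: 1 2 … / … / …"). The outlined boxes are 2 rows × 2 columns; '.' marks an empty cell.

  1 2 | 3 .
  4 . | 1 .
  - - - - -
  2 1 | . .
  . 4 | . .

Step 1. [r4c4∈{1,2,3}] row 4 places 1 nowhere but r4c4 ⇒ r4c4=1.
Step 2. [r1c4∈{4}] r1c4 has the single candidate 4 ⇒ r1c4=4.
Step 3. [r4c1∈{3}] r4c1 has the single candidate 3. So r4c1=3.
Step 4. [r3c3∈{4}] r3c3 has the single candidate 4 ⇒ r3c3=4.
Step 5. [r2c4∈{2}] nothing but 2 survives at r2c4. So r2c4=2.
Step 6. [r4c3∈{2}] r4c3 is down to just 2, so r4c3=2.
Step 7. [r2c2∈{3}] r2c2 has the single candidate 3. So r2c2=3.
Step 8. [r3c4∈{3}] r3c4 has the single candidate 3, so r3c4=3.

Answer: 1 2 3 4 / 4 3 1 2 / 2 1 4 3 / 3 4 2 1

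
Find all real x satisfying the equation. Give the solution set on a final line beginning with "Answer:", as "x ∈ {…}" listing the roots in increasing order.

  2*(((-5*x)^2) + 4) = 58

Step 1. [2*(((-5*x)^2) + 4) = 58] LHS = 2·(…); ÷2 both sides. So div: ((-5*x)^2) + 4 = 29.
Step 2. [((-5*x)^2) + 4 = 29] +4 is outermost — subtract 4 both sides, so sub: (-5*x)^2 = 25.
Step 3. [(-5*x)^2 = 25] √ both sides: 25 ≥ 0 gives two branches ⇒ sqrt: -5*x = 5 or -5.
Step 4. [-5*x = 5 or -5] -5·(inner) — divide through by -5 ⇒ div: x = -1 or 1.

Answer: x ∈ {-1, 1}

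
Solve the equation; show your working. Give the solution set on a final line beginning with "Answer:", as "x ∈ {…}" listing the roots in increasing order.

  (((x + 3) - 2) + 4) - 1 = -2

Step 1. [(((x + 3) - 2) + 4) - 1 = -2] -1 is outermost — add 1 both sides ⇒ sub: ((x + 3) - 2) + 4 = -1.
Step 2. [((x + 3) - 2) + 4 = -1] 4 comes off first (subtract 4). So sub: (x + 3) - 2 = -5.
Step 3. [(x + 3) - 2 = -5] the outer -2 inverts by adding 2. So sub: x + 3 = -3.
Step 4. [x + 3 = -3] +3 is outermost — subtract 3 both sides ⇒ sub: x = -6.

Answer: x ∈ {-6}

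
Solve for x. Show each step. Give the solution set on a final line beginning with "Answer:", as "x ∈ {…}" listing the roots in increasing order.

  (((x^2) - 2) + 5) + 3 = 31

Step 1. [(((x^2) - 2) + 5) + 3 = 31] 3 comes off first (subtract 3). So sub: ((x^2) - 2) + 5 = 28.
Step 2. [((x^2) - 2) + 5 = 28] peel the +5: subtract 5 from each side, so sub: (x^2) - 2 = 23.
Step 3. [(x^2) - 2 = 23] -2 is outermost — add 2 both sides. So sub: x^2 = 25.
Step 4. [x^2 = 25] √ both sides: 25 ≥ 0 gives two branches, so sqrt: x = 5 or -5.

Answer: x ∈ {-5, 5}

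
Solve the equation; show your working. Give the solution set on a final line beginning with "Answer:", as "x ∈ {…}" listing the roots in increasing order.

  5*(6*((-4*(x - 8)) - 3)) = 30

Step 1. [5*(6*((-4*(x - 8)) - 3)) = 30] 5·(inner) — divide through by 5 ⇒ div: 6*((-4*(x - 8)) - 3) = 6.
Step 2. [6*((-4*(x - 8)) - 3) = 6] divide by the outer 6, so div: (-4*(x - 8)) - 3 = 1.
Step 3. [(-4*(x - 8)) - 3 = 1] add 3: x sits inside (… - 3), so sub: -4*(x - 8) = 4.
Step 4. [-4*(x - 8) = 4] -4·(inner) — divide through by -4. So div: x - 8 = -1.
Step 5. [x - 8 = -1] peel the -8: add 8 from each side ⇒ sub: x = 7.

Answer: x ∈ {7}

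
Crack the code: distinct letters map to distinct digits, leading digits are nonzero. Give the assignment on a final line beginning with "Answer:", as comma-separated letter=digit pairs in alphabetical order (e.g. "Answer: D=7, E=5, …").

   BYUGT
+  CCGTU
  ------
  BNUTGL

Step 1. [col 1: T + U ≡ L (mod 10)] no forcing yet in column 1 (carry-in 0); L=4 is free and consistent — try it. So L=4.
Step 2. [col 1: T + U ≡ L (mod 10)] column 1 (T + U ≡ L (mod 10), carry-in 0) doesn't pin T yet; pick T=9 and continue. So T=9.
Step 3. [col 1: T + U ≡ L (mod 10)] column 1 reads T+U+carry(0)=L with T=9, L=4; with digits 4,9 already taken and all letters distinct, the only value for U is 5. So U=5.
Step 4. [col 2: G + T ≡ G (mod 10)] no forcing yet in column 2 (carry-in 1); G=3 is free and consistent — try it ⇒ G=3.
Step 5. [col 4: Y + C ≡ U (mod 10)] column 4 (Y + C ≡ U (mod 10), carry-in 0) doesn't pin C yet; pick C=8 and continue, so C=8.
Step 6. [B] adding two 5-digit numbers gives at most 5+1 digits, and here it does — B is that final carry and must be 1 ⇒ B=1.
Step 7. [col 4: Y + C ≡ U (mod 10)] column 4 reads Y+C+carry(0)=U with C=8, U=5; with digits 1,3,4,5,8,9 already taken and all letters distinct, the only value for Y is 7. So Y=7.
Step 8. [col 5: B + C ≡ N (mod 10)] column 5 reads B+C+carry(1)=N with B=1, C=8; with digits 1,3,4,5,7,8,9 already taken and all letters distinct, the only value for N is 0. So N=0.

Answer: B=1, C=8, G=3, L=4, N=0, T=9, U=5, Y=7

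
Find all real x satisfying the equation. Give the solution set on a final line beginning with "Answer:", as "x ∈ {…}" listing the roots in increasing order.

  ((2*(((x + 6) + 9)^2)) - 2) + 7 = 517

Step 1. [((2*(((x + 6) + 9)^2)) - 2) + 7 = 517] the outer +7 inverts by subtracting 7 ⇒ sub: (2*(((x + 6) + 9)^2)) - 2 = 510.
Step 2. [(2*(((x + 6) + 9)^2)) - 2 = 510] the outer -2 inverts by adding 2. So sub: 2*(((x + 6) + 9)^2) = 512.
Step 3. [2*(((x + 6) + 9)^2) = 512] LHS = 2·(…); ÷2 both sides ⇒ div: ((x + 6) + 9)^2 = 256.
Step 4. [((x + 6) + 9)^2 = 256] √ both sides: 256 ≥ 0 gives two branches ⇒ sqrt: (x + 6) + 9 = 16 or -16.
Step 5. [(x + 6) + 9 = 16 or -16] the outer +9 inverts by subtracting 9. So sub: x + 6 = 7 or -25.
Step 6. [x + 6 = 7 or -25] subtract 6: x sits inside (… + 6) ⇒ sub: x = 1 or -31.

Answer: x ∈ {-31, 1}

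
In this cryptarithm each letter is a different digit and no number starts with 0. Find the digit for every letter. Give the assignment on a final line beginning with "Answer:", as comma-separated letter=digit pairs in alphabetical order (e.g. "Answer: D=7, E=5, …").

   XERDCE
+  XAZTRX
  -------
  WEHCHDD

Step 1. [col 1: E + X ≡ D (mod 10)] column 1 (E + X ≡ D (mod 10), carry-in 0) doesn't pin X yet; pick X=8 and continue, so X=8.
Step 2. [col 1: E + X ≡ D (mod 10)] no forcing yet in column 1 (carry-in 0); D=4 is free and consistent — try it, so D=4.
Step 3. [col 1: E + X ≡ D (mod 10)] from column 1 (X=8, D=4, carry-in 0, digits 4,8 already taken and all letters distinct): E must equal 6 ⇒ E=6.
Step 4. [col 2: C + R ≡ D (mod 10)] several values work for R in column 2 (C + R ≡ D (mod 10), carry-in 1); try R=3. So R=3.
Step 5. [W] W is the leading digit of a 7-digit sum of two 6-digit numbers; the final carry is exactly 1, so W=1.
Step 6. [col 2: C + R ≡ D (mod 10)] from column 2 (R=3, D=4, carry-in 1, digits 1,3,4,6,8 already taken and all letters distinct): C must equal 0, so C=0.
Step 7. [col 3: D + T ≡ H (mod 10)] from column 3 (D=4, carry-in 0, digits 0,1,3,4,6,8 already taken and all letters distinct): H must equal 9 ⇒ H=9.
Step 8. [col 3: D + T ≡ H (mod 10)] in column 3 we have D+T≡H with carry-in 0; given D=4, H=9 and digits 0,1,3,4,6,8,9 already taken and all letters distinct, that pins T to 5, so T=5.
Step 9. [col 4: R + Z ≡ C (mod 10)] column 4 reads R+Z+carry(0)=C with R=3, C=0; with digits 0,1,3,4,5,6,8,9 already taken and all letters distinct, the only value for Z is 7, so Z=7.
Step 10. [col 5: E + A ≡ H (mod 10)] from column 5 (E=6, H=9, carry-in 1, digits 0,1,3,4,5,6,7,8,9 already taken and all letters distinct): A must equal 2 ⇒ A=2.

Answer: A=2, C=0, D=4, E=6, H=9, R=3, T=5, W=1, X=8, Z=7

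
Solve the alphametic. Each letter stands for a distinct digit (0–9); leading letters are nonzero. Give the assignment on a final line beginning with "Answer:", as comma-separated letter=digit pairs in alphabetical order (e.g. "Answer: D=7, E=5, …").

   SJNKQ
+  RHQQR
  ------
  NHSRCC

Step 1. [col 1: Q + R ≡ C (mod 10)] column 1 (Q + R ≡ C (mod 10), carry-in 0) doesn't pin C yet; pick C=4 and continue ⇒ C=4.
Step 2. [col 1: Q + R ≡ C (mod 10)] R=8 is one option consistent with column 1 (Q + R ≡ C (mod 10), carry-in 0) — take it. So R=8.
Step 3. [N] N is the leading digit of a 6-digit sum of two 5-digit numbers; the final carry is exactly 1. So N=1.
Step 4. [col 1: Q + R ≡ C (mod 10)] in column 1 we have Q+R≡C with carry-in 0; given R=8, C=4 and digits 1,4,8 already taken and all letters distinct, that pins Q to 6 ⇒ Q=6.
Step 5. [col 2: K + Q ≡ C (mod 10)] column 2: given Q=6, C=4, carry-in 1, and digits 1,4,6,8 already taken and all letters distinct, K+Q≡C (mod 10) forces K=7 ⇒ K=7.
Step 6. [col 4: J + H ≡ S (mod 10)] H=3 is one option consistent with column 4 (J + H ≡ S (mod 10), carry-in 0) — take it ⇒ H=3.
Step 7. [col 4: J + H ≡ S (mod 10)] J=2 is one option consistent with column 4 (J + H ≡ S (mod 10), carry-in 0) — take it. So J=2.
Step 8. [col 4: J + H ≡ S (mod 10)] from column 4 (J=2, H=3, carry-in 0, digits 1,2,3,4,6,7,8 already taken and all letters distinct): S must equal 5. So S=5.

Answer: C=4, H=3, J=2, K=7, N=1, Q=6, R=8, S=5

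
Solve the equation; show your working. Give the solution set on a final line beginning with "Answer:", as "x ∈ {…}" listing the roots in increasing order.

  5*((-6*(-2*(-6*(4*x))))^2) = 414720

Step 1. [5*((-6*(-2*(-6*(4*x))))^2) = 414720] leading coefficient 5: divide by 5. So div: (-6*(-2*(-6*(4*x))))^2 = 82944.
Step 2. [(-6*(-2*(-6*(4*x))))^2 = 82944] LHS squared, RHS 82944 ≥ 0: apply √ (±), so sqrt: -6*(-2*(-6*(4*x))) = 288 or -288.
Step 3. [-6*(-2*(-6*(4*x))) = 288 or -288] LHS = -6·(…); ÷-6 both sides, so div: -2*(-6*(4*x)) = -48 or 48.
Step 4. [-2*(-6*(4*x)) = -48 or 48] LHS = -2·(…); ÷-2 both sides. So div: -6*(4*x) = 24 or -24.
Step 5. [-6*(4*x) = 24 or -24] -6·(inner) — divide through by -6 ⇒ div: 4*x = -4 or 4.
Step 6. [4*x = -4 or 4] 4 out front; divide by 4, so div: x = -1 or 1.

Answer: x ∈ {-1, 1}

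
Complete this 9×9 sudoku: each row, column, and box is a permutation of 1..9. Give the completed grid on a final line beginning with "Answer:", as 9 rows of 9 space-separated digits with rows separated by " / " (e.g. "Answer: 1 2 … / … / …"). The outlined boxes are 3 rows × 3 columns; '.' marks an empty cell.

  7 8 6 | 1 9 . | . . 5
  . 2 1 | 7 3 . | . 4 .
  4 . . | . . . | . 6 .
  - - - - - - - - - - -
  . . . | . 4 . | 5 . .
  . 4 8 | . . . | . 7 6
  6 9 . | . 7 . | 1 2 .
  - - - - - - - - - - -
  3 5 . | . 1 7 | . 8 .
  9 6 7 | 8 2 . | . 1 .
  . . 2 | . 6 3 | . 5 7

Step 1. [r5c5∈{5}] r5c5's peers cover all but 5. So r5c5=5.
Step 2. [r4c3∈{3}] nothing but 3 survives at r4c3, so r4c3=3.
Step 3. [r6c6∈{8}] nothing but 8 survives at r6c6 ⇒ r6c6=8.
Step 4. [r3c9∈{1,2,3,8,9}] in row 3, 1 fits only at r3c9, so r3c9=1.
Step 5. [r3c7∈{2,3,7,8,9}] row 3 places 7 nowhere but r3c7 ⇒ r3c7=7.
Step 6. [r3c4∈{2,5}] 5 has one home in col 4: r3c4 ⇒ r3c4=5.
Step 7. [r4c8∈{9}] r4c8 has the single candidate 9, so r4c8=9.
Step 8. [r5c7∈{3}] r5c7 is down to just 3 ⇒ r5c7=3.
Step 9. [r8c7∈{4}] nothing but 4 survives at r8c7, so r8c7=4.
Step 10. [r9c7∈{9}] r9c7 has the single candidate 9. So r9c7=9.
Step 11. [r5c6∈{1,2,9}] across col 6, 9 lands solely at r5c6, so r5c6=9.
Step 12. [r4c6∈{1,2,6}] across col 6, 1 lands solely at r4c6. So r4c6=1.
Step 13. [r5c1∈{1,2}] 1 has one home in row 5: r5c1. So r5c1=1.
Step 14. [r1c7∈{2}] r1c7's peers cover all but 2, so r1c7=2.
Step 15. [r4c4∈{2,6}] across row 4, 6 lands solely at r4c4. So r4c4=6.
Step 16. [r2c9∈{8,9}] across row 2, 9 lands solely at r2c9. So r2c9=9.
Step 17. [r9c4∈{4}] r9c4's peers cover all but 4. So r9c4=4.
Step 18. [r7c9∈{2}] r7c9 is down to just 2. So r7c9=2.
Step 19. [r1c6∈{4}] r1c6's peers cover all but 4 ⇒ r1c6=4.
Step 20. [r7c3∈{4}] r7c3 has the single candidate 4, so r7c3=4.
Step 21. [r2c1∈{5}] nothing but 5 survives at r2c1. So r2c1=5.
Step 22. [r1c8∈{3}] nothing but 3 survives at r1c8, so r1c8=3.
Step 23. [r3c2∈{3}] r3c2's peers cover all but 3 ⇒ r3c2=3.
Step 24. [r2c7∈{8}] r2c7 has the single candidate 8, so r2c7=8.
Step 25. [r6c4∈{3}] r6c4 is down to just 3. So r6c4=3.
Step 26. [r4c1∈{2}] only 2 remains possible at r4c1. So r4c1=2.
Step 27. [r7c4∈{9}] only 9 remains possible at r7c4 ⇒ r7c4=9.
Step 28. [r6c3∈{5}] r6c3's peers cover all but 5 ⇒ r6c3=5.
Step 29. [r6c9∈{4}] r6c9 is down to just 4. So r6c9=4.
Step 30. [r7c7∈{6}] r7c7 is down to just 6. So r7c7=6.
Step 31. [r3c6∈{2}] r3c6's peers cover all but 2, so r3c6=2.
Step 32. [r4c9∈{8}] r4c9's peers cover all but 8. So r4c9=8.
Step 33. [r9c2∈{1}] r9c2's peers cover all but 1. So r9c2=1.
Step 34. [r9c1∈{8}] r9c1's peers cover all but 8 ⇒ r9c1=8.
Step 35. [r5c4∈{2}] only 2 remains possible at r5c4. So r5c4=2.
Step 36. [r2c6∈{6}] only 6 remains possible at r2c6 ⇒ r2c6=6.
Step 37. [r8c9∈{3}] only 3 remains possible at r8c9, so r8c9=3.
Step 38. [r8c6∈{5}] nothing but 5 survives at r8c6, so r8c6=5.
Step 39. [r3c3∈{9}] only 9 remains possible at r3c3. So r3c3=9.
Step 40. [r4c2∈{7}] only 7 remains possible at r4c2. So r4c2=7.
Step 41. [r3c5∈{8}] r3c5's peers cover all but 8, so r3c5=8.

Answer: 7 8 6 1 9 4 2 3 5 / 5 2 1 7 3 6 8 4 9 / 4 3 9 5 8 2 7 6 1 / 2 7 3 6 4 1 5 9 8 / 1 4 8 2 5 9 3 7 6 / 6 9 5 3 7 8 1 2 4 / 3 5 4 9 1 7 6 8 2 / 9 6 7 8 2 5 4 1 3 / 8 1 2 4 6 3 9 5 7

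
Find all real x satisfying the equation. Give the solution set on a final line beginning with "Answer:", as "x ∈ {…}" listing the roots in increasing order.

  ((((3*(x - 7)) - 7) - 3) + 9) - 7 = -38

Step 1. [((((3*(x - 7)) - 7) - 3) + 9) - 7 = -38] peel the -7: add 7 from each side, so sub: (((3*(x - 7)) - 7) - 3) + 9 = -31.
Step 2. [(((3*(x - 7)) - 7) - 3) + 9 = -31] peel the +9: subtract 9 from each side. So sub: ((3*(x - 7)) - 7) - 3 = -40.
Step 3. [((3*(x - 7)) - 7) - 3 = -40] add 3: x sits inside (… - 3) ⇒ sub: (3*(x - 7)) - 7 = -37.
Step 4. [(3*(x - 7)) - 7 = -37] the outer -7 inverts by adding 7. So sub: 3*(x - 7) = -30.
Step 5. [3*(x - 7) = -30] leading coefficient 3: divide by 3. So div: x - 7 = -10.
Step 6. [x - 7 = -10] peel the -7: add 7 from each side, so sub: x = -3.

Answer: x ∈ {-3}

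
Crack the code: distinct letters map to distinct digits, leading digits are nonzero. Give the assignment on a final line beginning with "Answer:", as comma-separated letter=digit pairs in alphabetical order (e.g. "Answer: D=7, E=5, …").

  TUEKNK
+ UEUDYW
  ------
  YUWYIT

Step 1. [col 1: K + W ≡ T (mod 10)] several values work for W in column 1 (K + W ≡ T (mod 10), carry-in 0); try W=5, so W=5.
Step 2. [col 1: K + W ≡ T (mod 10)] K=7 is one option consistent with column 1 (K + W ≡ T (mod 10), carry-in 0) — take it ⇒ K=7.
Step 3. [col 1: K + W ≡ T (mod 10)] in column 1 we have K+W≡T with carry-in 0; given K=7, W=5 and digits 5,7 already taken and all letters distinct, that pins T to 2. So T=2.
Step 4. [col 2: N + Y ≡ I (mod 10)] N=1 is one option consistent with column 2 (N + Y ≡ I (mod 10), carry-in 1) — take it, so N=1.
Step 5. [col 2: N + Y ≡ I (mod 10)] no forcing yet in column 2 (carry-in 1); I=8 is free and consistent — try it ⇒ I=8.
Step 6. [col 2: N + Y ≡ I (mod 10)] from column 2 (N=1, I=8, carry-in 1, digits 1,2,5,7,8 already taken and all letters distinct): Y must equal 6. So Y=6.
Step 7. [col 3: K + D ≡ Y (mod 10)] from column 3 (K=7, Y=6, carry-in 0, digits 1,2,5,6,7,8 already taken and all letters distinct): D must equal 9. So D=9.
Step 8. [col 4: E + U ≡ W (mod 10)] column 4 (E + U ≡ W (mod 10), carry-in 1) doesn't pin E yet; pick E=0 and continue. So E=0.
Step 9. [col 4: E + U ≡ W (mod 10)] column 4: given E=0, W=5, carry-in 1, and digits 0,1,2,5,6,7,8,9 already taken and all letters distinct, E+U≡W (mod 10) forces U=4, so U=4.

Answer: D=9, E=0, I=8, K=7, N=1, T=2, U=4, W=5, Y=6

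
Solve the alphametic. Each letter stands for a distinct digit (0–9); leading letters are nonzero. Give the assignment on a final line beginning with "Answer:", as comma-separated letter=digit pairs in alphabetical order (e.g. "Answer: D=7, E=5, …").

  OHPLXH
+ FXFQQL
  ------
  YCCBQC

Step 1. [col 1: H + L ≡ C (mod 10)] no forcing yet in column 1 (carry-in 0); C=3 is free and consistent — try it, so C=3.
Step 2. [col 1: H + L ≡ C (mod 10)] no forcing yet in column 1 (carry-in 0); L=1 is free and consistent — try it ⇒ L=1.
Step 3. [col 1: H + L ≡ C (mod 10)] in column 1 we have H+L≡C with carry-in 0; given L=1, C=3 and digits 1,3 already taken and all letters distinct, that pins H to 2, so H=2.
Step 4. [col 2: X + Q ≡ Q (mod 10)] in column 2 we have X+Q≡Q with carry-in 0; given nothing yet and digits 1,2,3 already taken and all letters distinct, that pins X to 0, so X=0.
Step 5. [col 2: X + Q ≡ Q (mod 10)] several values work for Q in column 2 (X + Q ≡ Q (mod 10), carry-in 0); try Q=6 ⇒ Q=6.
Step 6. [col 3: L + Q ≡ B (mod 10)] from column 3 (L=1, Q=6, carry-in 0, digits 0,1,2,3,6 already taken and all letters distinct): B must equal 7. So B=7.
Step 7. [col 4: P + F ≡ C (mod 10)] several values work for F in column 4 (P + F ≡ C (mod 10), carry-in 0); try F=5. So F=5.
Step 8. [col 4: P + F ≡ C (mod 10)] column 4: given F=5, C=3, carry-in 0, and digits 0,1,2,3,5,6,7 already taken and all letters distinct, P+F≡C (mod 10) forces P=8. So P=8.
Step 9. [col 6: O + F ≡ Y (mod 10)] column 6 (O + F ≡ Y (mod 10), carry-in 0) doesn't pin Y yet; pick Y=9 and continue ⇒ Y=9.
Step 10. [col 6: O + F ≡ Y (mod 10)] in column 6 we have O+F≡Y with carry-in 0; given F=5, Y=9 and digits 0,1,2,3,5,6,7,8,9 already taken and all letters distinct, that pins O to 4. So O=4.

Answer: B=7, C=3, F=5, H=2, L=1, O=4, P=8, Q=6, X=0, Y=9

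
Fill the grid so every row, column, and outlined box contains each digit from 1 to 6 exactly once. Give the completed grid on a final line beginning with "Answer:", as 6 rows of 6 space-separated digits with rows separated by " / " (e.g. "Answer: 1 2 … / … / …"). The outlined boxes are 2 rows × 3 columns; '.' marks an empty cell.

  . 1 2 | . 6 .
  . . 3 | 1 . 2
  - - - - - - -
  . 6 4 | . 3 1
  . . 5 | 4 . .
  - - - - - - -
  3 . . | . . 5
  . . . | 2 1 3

Step 1. [r2c5∈{4,5}] across col 5, 5 lands solely at r2c5 ⇒ r2c5=5.
Step 2. [r2c2∈{4}] r2c2's peers cover all but 4. So r2c2=4.
Step 3. [r4c5∈{2}] only 2 remains possible at r4c5 ⇒ r4c5=2.
Step 4. [r6c1∈{4,5,6}] across row 6, 4 lands solely at r6c1 ⇒ r6c1=4.
Step 5. [r6c3∈{6}] r6c3 has the single candidate 6, so r6c3=6.
Step 6. [r2c1∈{6}] r2c1 is down to just 6, so r2c1=6.
Step 7. [r1c6∈{4}] r1c6 is down to just 4, so r1c6=4.
Step 8. [r5c5∈{4}] only 4 remains possible at r5c5. So r5c5=4.
Step 9. [r3c4∈{5}] only 5 remains possible at r3c4, so r3c4=5.
Step 10. [r1c4∈{3}] r1c4 is down to just 3, so r1c4=3.
Step 11. [r3c1∈{2}] nothing but 2 survives at r3c1 ⇒ r3c1=2.
Step 12. [r1c1∈{5}] r1c1 has the single candidate 5 ⇒ r1c1=5.
Step 13. [r5c3∈{1}] r5c3's peers cover all but 1. So r5c3=1.
Step 14. [r4c1∈{1}] nothing but 1 survives at r4c1 ⇒ r4c1=1.
Step 15. [r4c6∈{6}] only 6 remains possible at r4c6. So r4c6=6.
Step 16. [r6c2∈{5}] only 5 remains possible at r6c2, so r6c2=5.
Step 17. [r4c2∈{3}] r4c2's peers cover all but 3 ⇒ r4c2=3.
Step 18. [r5c4∈{6}] r5c4 has the single candidate 6. So r5c4=6.
Step 19. [r5c2∈{2}] nothing but 2 survives at r5c2, so r5c2=2.

Answer: 5 1 2 3 6 4 / 6 4 3 1 5 2 / 2 6 4 5 3 1 / 1 3 5 4 2 6 / 3 2 1 6 4 5 / 4 5 6 2 1 3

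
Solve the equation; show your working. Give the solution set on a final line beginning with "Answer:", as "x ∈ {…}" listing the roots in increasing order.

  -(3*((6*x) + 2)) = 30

Step 1. [-(3*((6*x) + 2)) = 30] leading − — multiply by −1. So neg: 3*((6*x) + 2) = -30.
Step 2. [3*((6*x) + 2) = -30] LHS = 3·(…); ÷3 both sides, so div: (6*x) + 2 = -10.
Step 3. [(6*x) + 2 = -10] +2 is outermost — subtract 2 both sides. So sub: 6*x = -12.
Step 4. [6*x = -12] 6·(inner) — divide through by 6. So div: x = -2.

Answer: x ∈ {-2}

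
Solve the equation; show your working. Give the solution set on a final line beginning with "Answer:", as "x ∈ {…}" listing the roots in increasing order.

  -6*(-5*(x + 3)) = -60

Step 1. [-6*(-5*(x + 3)) = -60] LHS = -6·(…); ÷-6 both sides. So div: -5*(x + 3) = 10.
Step 2. [-5*(x + 3) = 10] -5·(inner) — divide through by -5, so div: x + 3 = -2.
Step 3. [x + 3 = -2] peel the +3: subtract 3 from each side, so sub: x = -5.

Answer: x ∈ {-5}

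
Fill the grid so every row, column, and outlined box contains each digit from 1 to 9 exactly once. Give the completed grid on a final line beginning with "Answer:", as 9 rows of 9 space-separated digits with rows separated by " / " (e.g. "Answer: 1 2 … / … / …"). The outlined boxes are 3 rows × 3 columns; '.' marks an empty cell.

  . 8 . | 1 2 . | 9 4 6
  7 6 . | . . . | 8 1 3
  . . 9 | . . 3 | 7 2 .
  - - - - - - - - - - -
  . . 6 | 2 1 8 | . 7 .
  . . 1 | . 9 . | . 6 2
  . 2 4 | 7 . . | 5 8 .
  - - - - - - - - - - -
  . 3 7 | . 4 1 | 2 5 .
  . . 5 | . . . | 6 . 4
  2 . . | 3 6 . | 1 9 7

Step 1. [r2c5∈{5}] r2c5 has the single candidate 5. So r2c5=5.
Step 2. [r1c1∈{3,5}] row 1 places 5 nowhere but r1c1. So r1c1=5.
Step 3. [r5c4∈{4,5}] r5c4 is the only open cell in col 4 admitting 5. So r5c4=5.
Step 4. [r3c1∈{1,4}] r3c1 is the only open cell in col 1 admitting 4 ⇒ r3c1=4.
Step 5. [r8c1∈{1,8,9}] r8c1 is the only open cell in col 1 admitting 1. So r8c1=1.
Step 6. [r8c2∈{9}] r8c2's peers cover all but 9, so r8c2=9.
Step 7. [r8c4∈{8}] r8c4 is down to just 8. So r8c4=8.
Step 8. [r4c7∈{3,4}] in row 4, 4 fits only at r4c7. So r4c7=4.
Step 9. [r4c1∈{3,9}] across row 4, 3 lands solely at r4c1. So r4c1=3.
Step 10. [r2c6∈{4,9}] col 6 places 9 nowhere but r2c6, so r2c6=9.
Step 11. [r8c6∈{2,7}] r8c6 is the only open cell in row 8 admitting 2, so r8c6=2.
Step 12. [r6c9∈{1,9}] in row 6, 1 fits only at r6c9 ⇒ r6c9=1.
Step 13. [r5c1∈{8}] only 8 remains possible at r5c1. So r5c1=8.
Step 14. [r6c1∈{9}] nothing but 9 survives at r6c1, so r6c1=9.
Step 15. [r5c6∈{4}] r5c6 has the single candidate 4. So r5c6=4.
Step 16. [r8c8∈{3}] r8c8 has the single candidate 3. So r8c8=3.
Step 17. [r5c2∈{7}] nothing but 7 survives at r5c2. So r5c2=7.
Step 18. [r3c5∈{8}] r3c5's peers cover all but 8. So r3c5=8.
Step 19. [r7c9∈{8}] r7c9 is down to just 8 ⇒ r7c9=8.
Step 20. [r9c2∈{4}] r9c2's peers cover all but 4, so r9c2=4.
Step 21. [r4c9∈{9}] r4c9's peers cover all but 9 ⇒ r4c9=9.
Step 22. [r8c5∈{7}] r8c5 has the single candidate 7, so r8c5=7.
Step 23. [r1c6∈{7}] only 7 remains possible at r1c6. So r1c6=7.
Step 24. [r2c4∈{4}] r2c4 is down to just 4. So r2c4=4.
Step 25. [r3c2∈{1}] r3c2 has the single candidate 1. So r3c2=1.
Step 26. [r2c3∈{2}] nothing but 2 survives at r2c3 ⇒ r2c3=2.
Step 27. [r6c5∈{3}] only 3 remains possible at r6c5 ⇒ r6c5=3.
Step 28. [r4c2∈{5}] nothing but 5 survives at r4c2 ⇒ r4c2=5.
Step 29. [r1c3∈{3}] r1c3's peers cover all but 3 ⇒ r1c3=3.
Step 30. [r6c6∈{6}] r6c6 is down to just 6 ⇒ r6c6=6.
Step 31. [r3c9∈{5}] r3c9 has the single candidate 5, so r3c9=5.
Step 32. [r9c3∈{8}] only 8 remains possible at r9c3 ⇒ r9c3=8.
Step 33. [r7c1∈{6}] r7c1 is down to just 6 ⇒ r7c1=6.
Step 34. [r5c7∈{3}] nothing but 3 survives at r5c7 ⇒ r5c7=3.
Step 35. [r7c4∈{9}] r7c4's peers cover all but 9, so r7c4=9.
Step 36. [r3c4∈{6}] only 6 remains possible at r3c4. So r3c4=6.
Step 37. [r9c6∈{5}] r9c6 has the single candidate 5. So r9c6=5.

Answer: 5 8 3 1 2 7 9 4 6 / 7 6 2 4 5 9 8 1 3 / 4 1 9 6 8 3 7 2 5 / 3 5 6 2 1 8 4 7 9 / 8 7 1 5 9 4 3 6 2 / 9 2 4 7 3 6 5 8 1 / 6 3 7 9 4 1 2 5 8 / 1 9 5 8 7 2 6 3 4 / 2 4 8 3 6 5 1 9 7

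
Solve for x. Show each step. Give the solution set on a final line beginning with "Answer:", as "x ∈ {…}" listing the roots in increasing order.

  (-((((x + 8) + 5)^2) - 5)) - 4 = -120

Step 1. [(-((((x + 8) + 5)^2) - 5)) - 4 = -120] the outer -4 inverts by adding 4 ⇒ sub: -((((x + 8) + 5)^2) - 5) = -116.
Step 2. [-((((x + 8) + 5)^2) - 5) = -116] flip signs both sides ⇒ neg: (((x + 8) + 5)^2) - 5 = 116.
Step 3. [(((x + 8) + 5)^2) - 5 = 116] peel the -5: add 5 from each side ⇒ sub: ((x + 8) + 5)^2 = 121.
Step 4. [((x + 8) + 5)^2 = 121] √ both sides: 121 ≥ 0 gives two branches, so sqrt: (x + 8) + 5 = 11 or -11.
Step 5. [(x + 8) + 5 = 11 or -11] peel the +5: subtract 5 from each side. So sub: x + 8 = 6 or -16.
Step 6. [x + 8 = 6 or -16] peel the +8: subtract 8 from each side ⇒ sub: x = -2 or -24.

Answer: x ∈ {-24, -2}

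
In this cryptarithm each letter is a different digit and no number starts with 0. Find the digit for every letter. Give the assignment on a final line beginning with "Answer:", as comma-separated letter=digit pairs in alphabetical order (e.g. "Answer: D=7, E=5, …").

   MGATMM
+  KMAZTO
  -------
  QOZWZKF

Step 1. [col 1: M + O ≡ F (mod 10)] M=6 is one option consistent with column 1 (M + O ≡ F (mod 10), carry-in 0) — take it, so M=6.
Step 2. [col 1: M + O ≡ F (mod 10)] no forcing yet in column 1 (carry-in 0); F=8 is free and consistent — try it, so F=8.
Step 3. [col 1: M + O ≡ F (mod 10)] in column 1 we have M+O≡F with carry-in 0; given M=6, F=8 and digits 6,8 already taken and all letters distinct, that pins O to 2, so O=2.
Step 4. [Q] adding two 6-digit numbers gives at most 6+1 digits, and here it does — Q is that final carry and must be 1, so Q=1.
Step 5. [col 2: M + T ≡ K (mod 10)] several values work for T in column 2 (M + T ≡ K (mod 10), carry-in 0); try T=9. So T=9.
Step 6. [col 2: M + T ≡ K (mod 10)] column 2: given M=6, T=9, carry-in 0, and digits 1,2,6,8,9 already taken and all letters distinct, M+T≡K (mod 10) forces K=5. So K=5.
Step 7. [col 3: T + Z ≡ Z (mod 10)] several values work for Z in column 3 (T + Z ≡ Z (mod 10), carry-in 1); try Z=0, so Z=0.
Step 8. [col 4: A + A ≡ W (mod 10)] column 4: given nothing yet, carry-in 1, and digits 0,1,2,5,6,8,9 already taken and all letters distinct, A+A≡W (mod 10) forces W=7 ⇒ W=7.
Step 9. [col 4: A + A ≡ W (mod 10)] column 4 reads A+A+carry(1)=W with W=7; with digits 0,1,2,5,6,7,8,9 already taken and all letters distinct, the only value for A is 3 ⇒ A=3.
Step 10. [col 5: G + M ≡ Z (mod 10)] from column 5 (M=6, Z=0, carry-in 0, digits 0,1,2,3,5,6,7,8,9 already taken and all letters distinct): G must equal 4. So G=4.

Answer: A=3, F=8, G=4, K=5, M=6, O=2, Q=1, T=9, W=7, Z=0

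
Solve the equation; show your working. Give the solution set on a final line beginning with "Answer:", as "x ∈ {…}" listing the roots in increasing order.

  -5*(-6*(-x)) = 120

Step 1. [-5*(-6*(-x)) = 120] leading coefficient -5: divide by -5 ⇒ div: -6*(-x) = -24.
Step 2. [-6*(-x) = -24] leading coefficient -6: divide by -6, so div: -x = 4.
Step 3. [-x = 4] leading − — multiply by −1. So neg: x = -4.

Answer: x ∈ {-4}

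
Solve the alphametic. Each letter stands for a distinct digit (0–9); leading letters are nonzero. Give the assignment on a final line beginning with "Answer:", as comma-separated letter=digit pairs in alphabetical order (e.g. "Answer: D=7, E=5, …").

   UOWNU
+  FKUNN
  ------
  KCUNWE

Step 1. [col 1: U + N ≡ E (mod 10)] column 1 (U + N ≡ E (mod 10), carry-in 0) doesn't pin U yet; pick U=4 and continue. So U=4.
Step 2. [col 1: U + N ≡ E (mod 10)] N=5 is one option consistent with column 1 (U + N ≡ E (mod 10), carry-in 0) — take it, so N=5.
Step 3. [col 1: U + N ≡ E (mod 10)] in column 1 we have U+N≡E with carry-in 0; given U=4, N=5 and digits 4,5 already taken and all letters distinct, that pins E to 9, so E=9.
Step 4. [K] the sum has 6 digits but both addends have 5; that extra leading digit K is the final carry, namely 1, so K=1.
Step 5. [col 2: N + N ≡ W (mod 10)] in column 2 we have N+N≡W with carry-in 0; given N=5 and digits 1,4,5,9 already taken and all letters distinct, that pins W to 0 ⇒ W=0.
Step 6. [col 4: O + K ≡ U (mod 10)] column 4 reads O+K+carry(0)=U with K=1, U=4; with digits 0,1,4,5,9 already taken and all letters distinct, the only value for O is 3. So O=3.
Step 7. [col 5: U + F ≡ C (mod 10)] column 5 (U + F ≡ C (mod 10), carry-in 0) doesn't pin C yet; pick C=2 and continue, so C=2.
Step 8. [col 5: U + F ≡ C (mod 10)] in column 5 we have U+F≡C with carry-in 0; given U=4, C=2 and digits 0,1,2,3,4,5,9 already taken and all letters distinct, that pins F to 8, so F=8.

Answer: C=2, E=9, F=8, K=1, N=5, O=3, U=4, W=0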